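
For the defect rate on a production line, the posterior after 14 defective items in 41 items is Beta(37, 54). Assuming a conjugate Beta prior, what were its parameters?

Beta(23, 27)

Beta is conjugate to the binomial likelihood: posterior = Beta(α+s, β+f).
So α = 37 − 14 = 23 and β = 54 − 27 = 27.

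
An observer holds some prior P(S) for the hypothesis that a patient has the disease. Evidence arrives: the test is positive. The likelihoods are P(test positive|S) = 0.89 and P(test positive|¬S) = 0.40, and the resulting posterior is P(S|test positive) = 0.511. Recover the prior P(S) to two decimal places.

P(S) = 0.32

In odds form, posterior odds = prior odds × likelihood ratio, so prior odds = posterior odds ÷ LR.
Posterior odds = 0.511/(1−0.511) = 1.0450. LR = 0.89/0.40 = 2.2250.
Prior odds = 1.0450/2.2250 = 0.4697, so P(S) = 0.4697/(1+0.4697) ≈ 0.32.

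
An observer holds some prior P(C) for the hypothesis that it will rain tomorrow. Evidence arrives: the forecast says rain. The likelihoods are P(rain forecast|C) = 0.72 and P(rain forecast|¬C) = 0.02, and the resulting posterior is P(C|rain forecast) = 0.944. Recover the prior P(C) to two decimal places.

P(C) = 0.32

In odds form, posterior odds = prior odds × likelihood ratio, so prior odds = posterior odds ÷ LR.
Posterior odds = 0.944/(1−0.944) = 16.8571. LR = 0.72/0.02 = 36.0000.
Prior odds = 16.8571/36.0000 = 0.4683, so P(C) = 0.4683/(1+0.4683) ≈ 0.32.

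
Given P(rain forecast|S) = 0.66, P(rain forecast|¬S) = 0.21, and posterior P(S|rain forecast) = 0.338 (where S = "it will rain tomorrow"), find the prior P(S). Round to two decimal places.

P(S) = 0.14

In odds form, posterior odds = prior odds × likelihood ratio, so prior odds = posterior odds ÷ LR.
Posterior odds = 0.338/(1−0.338) = 0.5106. LR = 0.66/0.21 = 3.1429.
Prior odds = 0.5106/3.1429 = 0.1625, so P(S) = 0.1625/(1+0.1625) ≈ 0.14.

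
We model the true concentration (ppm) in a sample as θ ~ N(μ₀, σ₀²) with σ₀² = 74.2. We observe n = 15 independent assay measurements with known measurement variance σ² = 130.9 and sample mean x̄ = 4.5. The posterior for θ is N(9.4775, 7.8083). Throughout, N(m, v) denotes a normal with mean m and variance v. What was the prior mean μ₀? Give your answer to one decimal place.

μ₀ = 51.8

The posterior mean is a precision-weighted average: μ_n = (τ₀μ₀ + τ_data·x̄)/(τ₀+τ_data), with τ₀=1/σ₀² and τ_data=n/σ².
Here τ₀ = 1/74.2 = 0.013477 and τ_data = 15/130.9 = 0.114591, so τ_n = 0.128068.
Rearranging for μ₀: μ₀ = (μ_n·τ_n − τ_data·x̄)/τ₀ = (9.4775·0.128068 − 0.114591·4.5) / 0.013477 = 0.698105/0.013477 ≈ 51.8.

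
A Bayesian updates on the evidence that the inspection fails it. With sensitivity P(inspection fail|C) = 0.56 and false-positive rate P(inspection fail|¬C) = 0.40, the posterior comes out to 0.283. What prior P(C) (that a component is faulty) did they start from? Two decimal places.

In odds form, posterior odds = prior odds × likelihood ratio, so prior odds = posterior odds ÷ LR.
Posterior odds = 0.283/(1−0.283) = 0.3947. LR = 0.56/0.40 = 1.4000.
Prior odds = 0.3947/1.4000 = 0.2819, so P(C) = 0.2819/(1+0.2819) ≈ 0.22.

P(C) = 0.22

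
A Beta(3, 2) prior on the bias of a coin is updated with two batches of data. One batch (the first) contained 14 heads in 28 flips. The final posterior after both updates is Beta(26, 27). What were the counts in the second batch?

Sequential conjugate updates are equivalent to a single update on the pooled data, so total successes = posterior α − prior α and total failures = posterior β − prior β.
Total across both batches: 26−3=23 heads, 27−2=25 tails.
Subtract the first batch: 23−14=9 heads and 25−14=11 tails.

9 heads and 11 tails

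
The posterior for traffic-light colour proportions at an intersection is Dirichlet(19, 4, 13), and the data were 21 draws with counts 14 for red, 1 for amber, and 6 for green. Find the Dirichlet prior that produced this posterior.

Dirichlet(5, 3, 7)

For a Dirichlet(α) prior with multinomial counts c, the posterior is Dirichlet(α + c) componentwise.
Subtract each count from the matching posterior parameter: 19−14=5, 4−1=3, 13−6=7.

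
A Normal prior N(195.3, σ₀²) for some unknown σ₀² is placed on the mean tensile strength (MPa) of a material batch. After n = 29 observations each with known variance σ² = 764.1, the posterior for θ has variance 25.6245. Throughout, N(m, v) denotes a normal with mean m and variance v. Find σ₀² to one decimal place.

σ₀² = 932.8

Posterior precision equals prior precision plus data precision: 1/σ_n² = 1/σ₀² + n/σ².
So 1/σ₀² = 1/25.6245 − 29/764.1 = 0.039025 − 0.037953 = 0.001072.
Hence σ₀² = 1/0.001072 ≈ 932.8.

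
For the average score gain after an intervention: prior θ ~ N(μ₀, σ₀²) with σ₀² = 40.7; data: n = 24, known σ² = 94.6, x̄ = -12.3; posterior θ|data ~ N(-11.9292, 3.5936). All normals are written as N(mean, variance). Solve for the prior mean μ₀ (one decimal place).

The posterior mean is a precision-weighted average: μ_n = (τ₀μ₀ + τ_data·x̄)/(τ₀+τ_data), with τ₀=1/σ₀² and τ_data=n/σ².
Here τ₀ = 1/40.7 = 0.024570 and τ_data = 24/94.6 = 0.253700, so τ_n = 0.278270.
Rearranging for μ₀: μ₀ = (μ_n·τ_n − τ_data·x̄)/τ₀ = (-11.9292·0.278270 − 0.253700·-12.3) / 0.024570 = -0.199028/0.024570 ≈ -8.1.

μ₀ = -8.1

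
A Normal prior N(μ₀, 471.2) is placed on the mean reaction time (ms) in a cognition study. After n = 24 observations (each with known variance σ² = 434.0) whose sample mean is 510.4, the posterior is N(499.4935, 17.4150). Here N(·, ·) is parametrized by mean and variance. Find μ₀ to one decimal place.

μ₀ = 215.3

The posterior mean is a precision-weighted average: μ_n = (τ₀μ₀ + τ_data·x̄)/(τ₀+τ_data), with τ₀=1/σ₀² and τ_data=n/σ².
Here τ₀ = 1/471.2 = 0.002122 and τ_data = 24/434.0 = 0.055300, so τ_n = 0.057422.
Rearranging for μ₀: μ₀ = (μ_n·τ_n − τ_data·x̄)/τ₀ = (499.4935·0.057422 − 0.055300·510.4) / 0.002122 = 0.456796/0.002122 ≈ 215.3.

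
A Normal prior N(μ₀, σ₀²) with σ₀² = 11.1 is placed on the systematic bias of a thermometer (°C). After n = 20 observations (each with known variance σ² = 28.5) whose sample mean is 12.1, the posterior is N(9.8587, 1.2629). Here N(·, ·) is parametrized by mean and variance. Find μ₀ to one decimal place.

μ₀ = -7.6

The posterior mean is a precision-weighted average: μ_n = (τ₀μ₀ + τ_data·x̄)/(τ₀+τ_data), with τ₀=1/σ₀² and τ_data=n/σ².
Here τ₀ = 1/11.1 = 0.090090 and τ_data = 20/28.5 = 0.701754, so τ_n = 0.791844.
Rearranging for μ₀: μ₀ = (μ_n·τ_n − τ_data·x̄)/τ₀ = (9.8587·0.791844 − 0.701754·12.1) / 0.090090 = -0.684671/0.090090 ≈ -7.6.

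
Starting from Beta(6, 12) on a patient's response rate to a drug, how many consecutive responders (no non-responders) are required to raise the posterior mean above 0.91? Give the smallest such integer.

After k responders and 0 non-responders the posterior is Beta(6+k, 12), with mean (6+k)/(6+12+k).
Set (6+k)/(18+k) > 0.91 and solve: k > (0.91·18 − 6)/(1 − 0.91) = 115.333.
The smallest integer exceeding 115.333 is 116, and checking k=116: (122)/(134) = 0.9104 > 0.91.

k = 116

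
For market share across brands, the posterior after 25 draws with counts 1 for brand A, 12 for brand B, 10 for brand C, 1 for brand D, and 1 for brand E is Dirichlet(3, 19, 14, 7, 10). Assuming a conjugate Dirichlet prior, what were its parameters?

Dirichlet(2, 7, 4, 6, 9)

For a Dirichlet(α) prior with multinomial counts c, the posterior is Dirichlet(α + c) componentwise.
Subtract each count from the matching posterior parameter: 3−1=2, 19−12=7, 14−10=4, 7−1=6, 10−1=9.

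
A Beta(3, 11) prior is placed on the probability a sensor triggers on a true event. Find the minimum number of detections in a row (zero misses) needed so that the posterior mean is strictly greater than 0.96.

After k detections and 0 misses the posterior is Beta(3+k, 11), with mean (3+k)/(3+11+k).
Set (3+k)/(14+k) > 0.96 and solve: k > (0.96·14 − 3)/(1 − 0.96) = 261.000.
The smallest integer exceeding 261.000 is 262, and checking k=262: (265)/(276) = 0.9601 > 0.96.

k = 262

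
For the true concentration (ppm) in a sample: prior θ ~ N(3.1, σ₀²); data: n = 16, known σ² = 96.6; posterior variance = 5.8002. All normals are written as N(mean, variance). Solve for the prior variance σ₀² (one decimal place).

For the Normal–Normal model with known σ², precisions add: τ_n = τ₀ + n/σ².
So 1/σ₀² = 1/5.8002 − 16/96.6 = 0.172408 − 0.165631 = 0.006777.
Hence σ₀² = 1/0.006777 ≈ 147.6.

σ₀² = 147.6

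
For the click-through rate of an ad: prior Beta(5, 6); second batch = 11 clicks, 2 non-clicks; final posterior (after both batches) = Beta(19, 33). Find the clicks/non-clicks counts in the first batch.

3 clicks and 25 non-clicks

Because Beta–binomial updating is additive in the counts, the combined data contributed (α_post−α_prior, β_post−β_prior) successes and failures.
Total across both batches: 19−5=14 clicks, 33−6=27 non-clicks.
Subtract the second batch: 14−11=3 clicks and 27−2=25 non-clicks.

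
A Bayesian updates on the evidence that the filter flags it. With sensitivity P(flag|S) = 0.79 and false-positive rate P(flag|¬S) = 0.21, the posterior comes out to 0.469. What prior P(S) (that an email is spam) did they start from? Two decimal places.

Bayes' rule in odds form gives O(S|E) = O(S)·[P(E|S)/P(E|¬S)], hence O(S) = O(S|E)/LR.
Posterior odds = 0.469/(1−0.469) = 0.8832. LR = 0.79/0.21 = 3.7619.
Prior odds = 0.8832/3.7619 = 0.2348, so P(S) = 0.2348/(1+0.2348) ≈ 0.19.

P(S) = 0.19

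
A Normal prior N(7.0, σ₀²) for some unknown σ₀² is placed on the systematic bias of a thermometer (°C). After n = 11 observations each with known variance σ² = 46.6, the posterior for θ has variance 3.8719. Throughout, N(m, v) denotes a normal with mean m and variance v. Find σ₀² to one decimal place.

σ₀² = 45.0

For the Normal–Normal model with known σ², precisions add: τ_n = τ₀ + n/σ².
So 1/σ₀² = 1/3.8719 − 11/46.6 = 0.258271 − 0.236052 = 0.022219.
Hence σ₀² = 1/0.022219 ≈ 45.0.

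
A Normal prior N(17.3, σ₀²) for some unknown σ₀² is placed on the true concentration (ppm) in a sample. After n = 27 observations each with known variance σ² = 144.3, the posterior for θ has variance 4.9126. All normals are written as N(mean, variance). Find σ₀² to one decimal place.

σ₀² = 60.8

Posterior precision equals prior precision plus data precision: 1/σ_n² = 1/σ₀² + n/σ².
So 1/σ₀² = 1/4.9126 − 27/144.3 = 0.203558 − 0.187110 = 0.016448.
Hence σ₀² = 1/0.016448 ≈ 60.8.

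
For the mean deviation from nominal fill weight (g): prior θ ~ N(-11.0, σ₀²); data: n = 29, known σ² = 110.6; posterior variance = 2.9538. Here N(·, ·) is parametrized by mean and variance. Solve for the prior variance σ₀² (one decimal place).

Posterior precision equals prior precision plus data precision: 1/σ_n² = 1/σ₀² + n/σ².
So 1/σ₀² = 1/2.9538 − 29/110.6 = 0.338547 − 0.262206 = 0.076341.
Hence σ₀² = 1/0.076341 ≈ 13.1.

σ₀² = 13.1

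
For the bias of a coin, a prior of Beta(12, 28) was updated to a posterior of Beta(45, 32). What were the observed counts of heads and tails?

A Beta(α, β) prior with s successes and f failures in binomial data gives a Beta(α+s, β+f) posterior.
Match parameters: s=45−12=33, f=32−28=4.

33 heads and 4 tails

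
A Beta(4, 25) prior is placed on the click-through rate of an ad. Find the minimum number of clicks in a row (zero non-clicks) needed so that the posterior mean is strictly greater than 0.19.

After k clicks and 0 non-clicks the posterior is Beta(4+k, 25), with mean (4+k)/(4+25+k).
Set (4+k)/(29+k) > 0.19 and solve: k > (0.19·29 − 4)/(1 − 0.19) = 1.864.
The smallest integer exceeding 1.864 is 2.

k = 2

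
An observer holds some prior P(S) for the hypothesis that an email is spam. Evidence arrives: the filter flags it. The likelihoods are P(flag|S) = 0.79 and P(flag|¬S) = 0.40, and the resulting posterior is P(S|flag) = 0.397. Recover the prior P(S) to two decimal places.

Bayes' rule in odds form gives O(S|E) = O(S)·[P(E|S)/P(E|¬S)], hence O(S) = O(S|E)/LR.
Posterior odds = 0.397/(1−0.397) = 0.6584. LR = 0.79/0.40 = 1.9750.
Prior odds = 0.6584/1.9750 = 0.3334, so P(S) = 0.3334/(1+0.3334) ≈ 0.25.

P(S) = 0.25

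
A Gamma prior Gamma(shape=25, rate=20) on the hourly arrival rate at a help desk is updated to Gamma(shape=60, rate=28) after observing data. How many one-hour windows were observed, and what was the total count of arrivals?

n = 8 one-hour windows with total 35 arrivals

A Gamma(α, β) prior (rate parametrization) on a Poisson rate with n observations summing to S gives posterior Gamma(α+S, β+n).
Matching: Σxᵢ = 60 − 25 = 35 and n = 28 − 20 = 8.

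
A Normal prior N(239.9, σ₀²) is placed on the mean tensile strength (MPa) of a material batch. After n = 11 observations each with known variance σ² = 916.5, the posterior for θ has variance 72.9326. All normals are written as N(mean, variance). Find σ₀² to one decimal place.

σ₀² = 585.1

Posterior precision equals prior precision plus data precision: 1/σ_n² = 1/σ₀² + n/σ².
So 1/σ₀² = 1/72.9326 − 11/916.5 = 0.013711 − 0.012002 = 0.001709.
Hence σ₀² = 1/0.001709 ≈ 585.1.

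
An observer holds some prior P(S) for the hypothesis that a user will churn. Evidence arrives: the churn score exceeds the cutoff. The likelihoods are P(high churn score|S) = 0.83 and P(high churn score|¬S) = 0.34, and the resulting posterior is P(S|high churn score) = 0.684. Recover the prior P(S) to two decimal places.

In odds form, posterior odds = prior odds × likelihood ratio, so prior odds = posterior odds ÷ LR.
Posterior odds = 0.684/(1−0.684) = 2.1646. LR = 0.83/0.34 = 2.4412.
Prior odds = 2.1646/2.4412 = 0.8867, so P(S) = 0.8867/(1+0.8867) ≈ 0.47.

P(S) = 0.47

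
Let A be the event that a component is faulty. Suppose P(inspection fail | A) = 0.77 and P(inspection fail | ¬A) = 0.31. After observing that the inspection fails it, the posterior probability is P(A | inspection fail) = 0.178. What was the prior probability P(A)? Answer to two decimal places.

Bayes' rule in odds form gives O(A|E) = O(A)·[P(E|A)/P(E|¬A)], hence O(A) = O(A|E)/LR.
Posterior odds = 0.178/(1−0.178) = 0.2165. LR = 0.77/0.31 = 2.4839.
Prior odds = 0.2165/2.4839 = 0.0872, so P(A) = 0.0872/(1+0.0872) ≈ 0.08.

P(A) = 0.08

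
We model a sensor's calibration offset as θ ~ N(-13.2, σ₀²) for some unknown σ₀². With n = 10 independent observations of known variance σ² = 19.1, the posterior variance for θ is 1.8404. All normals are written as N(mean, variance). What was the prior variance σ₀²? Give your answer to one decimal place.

Posterior precision equals prior precision plus data precision: 1/σ_n² = 1/σ₀² + n/σ².
So 1/σ₀² = 1/1.8404 − 10/19.1 = 0.543360 − 0.523560 = 0.019800.
Hence σ₀² = 1/0.019800 ≈ 50.5.

σ₀² = 50.5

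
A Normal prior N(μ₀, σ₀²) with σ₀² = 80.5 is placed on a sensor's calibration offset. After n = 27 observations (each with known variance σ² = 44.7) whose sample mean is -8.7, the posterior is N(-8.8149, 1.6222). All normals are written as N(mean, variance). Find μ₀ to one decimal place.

With known observation variance, the Normal–Normal posterior has precision τ_n = τ₀ + n/σ² and mean μ_n = (τ₀μ₀ + (n/σ²)x̄)/τ_n.
Here τ₀ = 1/80.5 = 0.012422 and τ_data = 27/44.7 = 0.604027, so τ_n = 0.616449.
Rearranging for μ₀: μ₀ = (μ_n·τ_n − τ_data·x̄)/τ₀ = (-8.8149·0.616449 − 0.604027·-8.7) / 0.012422 = -0.178901/0.012422 ≈ -14.4.

μ₀ = -14.4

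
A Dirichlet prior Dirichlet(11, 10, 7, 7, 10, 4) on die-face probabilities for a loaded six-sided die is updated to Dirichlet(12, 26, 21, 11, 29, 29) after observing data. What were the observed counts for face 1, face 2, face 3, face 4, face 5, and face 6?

counts (1, 16, 14, 4, 19, 25)

For a Dirichlet(α) prior with multinomial counts c, the posterior is Dirichlet(α + c) componentwise.
Counts are posterior − prior componentwise: 12−11=1, 26−10=16, 21−7=14, 11−7=4, 29−10=19, 29−4=25.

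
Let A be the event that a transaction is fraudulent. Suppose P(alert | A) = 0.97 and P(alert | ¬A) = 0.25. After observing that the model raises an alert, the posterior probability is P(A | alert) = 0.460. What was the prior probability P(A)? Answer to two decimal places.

In odds form, posterior odds = prior odds × likelihood ratio, so prior odds = posterior odds ÷ LR.
Posterior odds = 0.460/(1−0.460) = 0.8519. LR = 0.97/0.25 = 3.8800.
Prior odds = 0.8519/3.8800 = 0.2196, so P(A) = 0.2196/(1+0.2196) ≈ 0.18.

P(A) = 0.18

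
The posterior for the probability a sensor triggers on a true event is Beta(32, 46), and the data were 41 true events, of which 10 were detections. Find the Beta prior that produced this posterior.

Beta(22, 15)

Under Beta–binomial conjugacy the posterior parameters are (a+s, b+f).
Subtract the data counts: 32−10=22, 46−31=15.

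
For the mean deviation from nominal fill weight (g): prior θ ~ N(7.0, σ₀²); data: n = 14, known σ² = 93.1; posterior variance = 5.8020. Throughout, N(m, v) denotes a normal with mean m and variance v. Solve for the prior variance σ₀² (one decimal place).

Posterior precision equals prior precision plus data precision: 1/σ_n² = 1/σ₀² + n/σ².
So 1/σ₀² = 1/5.8020 − 14/93.1 = 0.172354 − 0.150376 = 0.021978.
Hence σ₀² = 1/0.021978 ≈ 45.5.

σ₀² = 45.5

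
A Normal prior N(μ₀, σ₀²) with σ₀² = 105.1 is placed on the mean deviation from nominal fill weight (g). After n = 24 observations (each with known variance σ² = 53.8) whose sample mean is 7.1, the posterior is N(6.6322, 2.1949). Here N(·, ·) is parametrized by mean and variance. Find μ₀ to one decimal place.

μ₀ = -15.3

With known observation variance, the Normal–Normal posterior has precision τ_n = τ₀ + n/σ² and mean μ_n = (τ₀μ₀ + (n/σ²)x̄)/τ_n.
Here τ₀ = 1/105.1 = 0.009515 and τ_data = 24/53.8 = 0.446097, so τ_n = 0.455612.
Rearranging for μ₀: μ₀ = (μ_n·τ_n − τ_data·x̄)/τ₀ = (6.6322·0.455612 − 0.446097·7.1) / 0.009515 = -0.145579/0.009515 ≈ -15.3.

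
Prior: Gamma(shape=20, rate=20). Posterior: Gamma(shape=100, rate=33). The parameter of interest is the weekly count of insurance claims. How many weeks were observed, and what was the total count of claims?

n = 13 weeks with total 80 claims

A Gamma(α, β) prior (rate parametrization) on a Poisson rate with n observations summing to S gives posterior Gamma(α+S, β+n).
Matching: Σxᵢ = 100 − 20 = 80 and n = 33 − 20 = 13.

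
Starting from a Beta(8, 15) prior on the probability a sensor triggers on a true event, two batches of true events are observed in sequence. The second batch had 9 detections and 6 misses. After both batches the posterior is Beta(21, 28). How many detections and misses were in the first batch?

4 detections and 7 misses

Because Beta–binomial updating is additive in the counts, the combined data contributed (α_post−α_prior, β_post−β_prior) successes and failures.
Total across both batches: 21−8=13 detections, 28−15=13 misses.
Subtract the second batch: 13−9=4 detections and 13−6=7 misses.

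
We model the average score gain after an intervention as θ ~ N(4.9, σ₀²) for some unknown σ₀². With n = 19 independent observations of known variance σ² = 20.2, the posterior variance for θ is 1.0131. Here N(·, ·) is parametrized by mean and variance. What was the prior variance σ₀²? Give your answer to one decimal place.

For the Normal–Normal model with known σ², precisions add: τ_n = τ₀ + n/σ².
So 1/σ₀² = 1/1.0131 − 19/20.2 = 0.987069 − 0.940594 = 0.046475.
Hence σ₀² = 1/0.046475 ≈ 21.5.

σ₀² = 21.5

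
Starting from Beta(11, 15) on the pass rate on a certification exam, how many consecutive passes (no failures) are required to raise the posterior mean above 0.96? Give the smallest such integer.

k = 350

After k passes and 0 failures the posterior is Beta(11+k, 15), with mean (11+k)/(11+15+k).
Set (11+k)/(26+k) > 0.96 and solve: k > (0.96·26 − 11)/(1 − 0.96) = 349.000.
The smallest integer exceeding 349.000 is 350, and checking k=350: (361)/(376) = 0.9601 > 0.96.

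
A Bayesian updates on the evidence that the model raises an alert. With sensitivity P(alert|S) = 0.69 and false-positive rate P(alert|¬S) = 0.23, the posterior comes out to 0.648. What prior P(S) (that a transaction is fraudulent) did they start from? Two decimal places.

Bayes' rule in odds form gives O(S|E) = O(S)·[P(E|S)/P(E|¬S)], hence O(S) = O(S|E)/LR.
Posterior odds = 0.648/(1−0.648) = 1.8409. LR = 0.69/0.23 = 3.0000.
Prior odds = 1.8409/3.0000 = 0.6136, so P(S) = 0.6136/(1+0.6136) ≈ 0.38.

P(S) = 0.38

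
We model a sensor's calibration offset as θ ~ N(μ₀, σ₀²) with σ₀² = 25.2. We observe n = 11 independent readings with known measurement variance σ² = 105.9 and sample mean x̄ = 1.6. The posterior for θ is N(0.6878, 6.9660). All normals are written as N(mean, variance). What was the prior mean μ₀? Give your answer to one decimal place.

The posterior mean is a precision-weighted average: μ_n = (τ₀μ₀ + τ_data·x̄)/(τ₀+τ_data), with τ₀=1/σ₀² and τ_data=n/σ².
Here τ₀ = 1/25.2 = 0.039683 and τ_data = 11/105.9 = 0.103872, so τ_n = 0.143555.
Rearranging for μ₀: μ₀ = (μ_n·τ_n − τ_data·x̄)/τ₀ = (0.6878·0.143555 − 0.103872·1.6) / 0.039683 = -0.067458/0.039683 ≈ -1.7.

μ₀ = -1.7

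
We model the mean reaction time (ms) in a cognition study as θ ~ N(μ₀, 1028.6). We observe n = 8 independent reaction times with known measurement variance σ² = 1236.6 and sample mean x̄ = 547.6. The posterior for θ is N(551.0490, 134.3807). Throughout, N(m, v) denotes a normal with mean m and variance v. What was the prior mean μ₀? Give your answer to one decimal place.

The posterior mean is a precision-weighted average: μ_n = (τ₀μ₀ + τ_data·x̄)/(τ₀+τ_data), with τ₀=1/σ₀² and τ_data=n/σ².
Here τ₀ = 1/1028.6 = 0.000972 and τ_data = 8/1236.6 = 0.006469, so τ_n = 0.007441.
Rearranging for μ₀: μ₀ = (μ_n·τ_n − τ_data·x̄)/τ₀ = (551.0490·0.007441 − 0.006469·547.6) / 0.000972 = 0.557931/0.000972 ≈ 574.0.

μ₀ = 574.0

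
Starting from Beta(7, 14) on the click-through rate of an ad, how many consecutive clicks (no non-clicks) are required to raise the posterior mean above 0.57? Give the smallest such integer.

After k clicks and 0 non-clicks the posterior is Beta(7+k, 14), with mean (7+k)/(7+14+k).
Set (7+k)/(21+k) > 0.57 and solve: k > (0.57·21 − 7)/(1 − 0.57) = 11.558.
The smallest integer exceeding 11.558 is 12.

k = 12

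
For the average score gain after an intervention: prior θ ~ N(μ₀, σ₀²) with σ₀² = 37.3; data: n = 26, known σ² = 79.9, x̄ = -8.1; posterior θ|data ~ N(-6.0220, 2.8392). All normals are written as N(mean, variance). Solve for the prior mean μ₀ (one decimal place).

The posterior mean is a precision-weighted average: μ_n = (τ₀μ₀ + τ_data·x̄)/(τ₀+τ_data), with τ₀=1/σ₀² and τ_data=n/σ².
Here τ₀ = 1/37.3 = 0.026810 and τ_data = 26/79.9 = 0.325407, so τ_n = 0.352217.
Rearranging for μ₀: μ₀ = (μ_n·τ_n − τ_data·x̄)/τ₀ = (-6.0220·0.352217 − 0.325407·-8.1) / 0.026810 = 0.514746/0.026810 ≈ 19.2.

μ₀ = 19.2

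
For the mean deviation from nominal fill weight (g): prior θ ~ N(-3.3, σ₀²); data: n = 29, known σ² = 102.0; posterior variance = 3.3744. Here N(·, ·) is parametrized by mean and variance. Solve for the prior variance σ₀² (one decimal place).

Posterior precision equals prior precision plus data precision: 1/σ_n² = 1/σ₀² + n/σ².
So 1/σ₀² = 1/3.3744 − 29/102.0 = 0.296349 − 0.284314 = 0.012035.
Hence σ₀² = 1/0.012035 ≈ 83.1.

σ₀² = 83.1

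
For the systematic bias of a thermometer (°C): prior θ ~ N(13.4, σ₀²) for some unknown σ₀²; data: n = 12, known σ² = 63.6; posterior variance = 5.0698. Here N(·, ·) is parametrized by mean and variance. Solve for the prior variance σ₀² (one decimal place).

σ₀² = 116.7

Posterior precision equals prior precision plus data precision: 1/σ_n² = 1/σ₀² + n/σ².
So 1/σ₀² = 1/5.0698 − 12/63.6 = 0.197246 − 0.188679 = 0.008567.
Hence σ₀² = 1/0.008567 ≈ 116.7.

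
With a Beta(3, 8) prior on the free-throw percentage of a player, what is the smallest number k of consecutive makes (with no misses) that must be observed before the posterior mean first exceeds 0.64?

After k makes and 0 misses the posterior is Beta(3+k, 8), with mean (3+k)/(3+8+k).
Set (3+k)/(11+k) > 0.64 and solve: k > (0.64·11 − 3)/(1 − 0.64) = 11.222.
The smallest integer exceeding 11.222 is 12, and checking k=12: (15)/(23) = 0.6522 > 0.64.

k = 12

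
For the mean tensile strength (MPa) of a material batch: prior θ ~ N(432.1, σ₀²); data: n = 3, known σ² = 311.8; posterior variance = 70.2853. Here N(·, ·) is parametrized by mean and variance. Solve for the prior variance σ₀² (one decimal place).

For the Normal–Normal model with known σ², precisions add: τ_n = τ₀ + n/σ².
So 1/σ₀² = 1/70.2853 − 3/311.8 = 0.014228 − 0.009622 = 0.004606.
Hence σ₀² = 1/0.004606 ≈ 217.1.

σ₀² = 217.1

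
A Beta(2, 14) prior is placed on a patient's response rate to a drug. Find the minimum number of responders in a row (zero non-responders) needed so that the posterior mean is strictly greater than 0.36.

k = 6

After k responders and 0 non-responders the posterior is Beta(2+k, 14), with mean (2+k)/(2+14+k).
Set (2+k)/(16+k) > 0.36 and solve: k > (0.36·16 − 2)/(1 − 0.36) = 5.875.
The smallest integer exceeding 5.875 is 6.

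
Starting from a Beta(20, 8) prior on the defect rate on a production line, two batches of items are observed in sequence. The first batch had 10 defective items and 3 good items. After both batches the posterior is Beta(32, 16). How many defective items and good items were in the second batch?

Sequential conjugate updates are equivalent to a single update on the pooled data, so total successes = posterior α − prior α and total failures = posterior β − prior β.
Total across both batches: 32−20=12 defective items, 16−8=8 good items.
Subtract the first batch: 12−10=2 defective items and 8−3=5 good items.

2 defective items and 5 good items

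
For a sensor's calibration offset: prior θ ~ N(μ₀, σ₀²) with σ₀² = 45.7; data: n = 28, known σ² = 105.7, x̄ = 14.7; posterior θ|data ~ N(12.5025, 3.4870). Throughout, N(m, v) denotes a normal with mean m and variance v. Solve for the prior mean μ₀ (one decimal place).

μ₀ = -14.1

The posterior mean is a precision-weighted average: μ_n = (τ₀μ₀ + τ_data·x̄)/(τ₀+τ_data), with τ₀=1/σ₀² and τ_data=n/σ².
Here τ₀ = 1/45.7 = 0.021882 and τ_data = 28/105.7 = 0.264901, so τ_n = 0.286783.
Rearranging for μ₀: μ₀ = (μ_n·τ_n − τ_data·x̄)/τ₀ = (12.5025·0.286783 − 0.264901·14.7) / 0.021882 = -0.308540/0.021882 ≈ -14.1.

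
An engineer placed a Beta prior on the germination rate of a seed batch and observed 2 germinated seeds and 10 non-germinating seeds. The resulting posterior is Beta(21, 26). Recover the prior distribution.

Beta(19, 16)

Beta is conjugate to the binomial likelihood: posterior = Beta(α+s, β+f).
Subtract the data counts: 21−2=19, 26−10=16.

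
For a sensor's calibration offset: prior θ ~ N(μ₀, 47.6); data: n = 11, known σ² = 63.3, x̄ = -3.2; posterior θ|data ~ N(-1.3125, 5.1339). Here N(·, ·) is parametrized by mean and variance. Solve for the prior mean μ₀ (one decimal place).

μ₀ = 14.3

With known observation variance, the Normal–Normal posterior has precision τ_n = τ₀ + n/σ² and mean μ_n = (τ₀μ₀ + (n/σ²)x̄)/τ_n.
Here τ₀ = 1/47.6 = 0.021008 and τ_data = 11/63.3 = 0.173776, so τ_n = 0.194784.
Rearranging for μ₀: μ₀ = (μ_n·τ_n − τ_data·x̄)/τ₀ = (-1.3125·0.194784 − 0.173776·-3.2) / 0.021008 = 0.300429/0.021008 ≈ 14.3.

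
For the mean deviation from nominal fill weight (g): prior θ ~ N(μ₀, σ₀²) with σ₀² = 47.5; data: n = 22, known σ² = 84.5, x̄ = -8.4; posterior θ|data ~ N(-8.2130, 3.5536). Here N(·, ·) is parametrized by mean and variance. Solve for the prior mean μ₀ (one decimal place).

With known observation variance, the Normal–Normal posterior has precision τ_n = τ₀ + n/σ² and mean μ_n = (τ₀μ₀ + (n/σ²)x̄)/τ_n.
Here τ₀ = 1/47.5 = 0.021053 and τ_data = 22/84.5 = 0.260355, so τ_n = 0.281408.
Rearranging for μ₀: μ₀ = (μ_n·τ_n − τ_data·x̄)/τ₀ = (-8.2130·0.281408 − 0.260355·-8.4) / 0.021053 = -0.124222/0.021053 ≈ -5.9.

μ₀ = -5.9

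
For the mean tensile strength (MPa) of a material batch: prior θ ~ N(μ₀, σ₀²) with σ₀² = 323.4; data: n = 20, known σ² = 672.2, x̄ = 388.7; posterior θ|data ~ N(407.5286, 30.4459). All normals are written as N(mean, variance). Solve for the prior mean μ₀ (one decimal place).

μ₀ = 588.7

The posterior mean is a precision-weighted average: μ_n = (τ₀μ₀ + τ_data·x̄)/(τ₀+τ_data), with τ₀=1/σ₀² and τ_data=n/σ².
Here τ₀ = 1/323.4 = 0.003092 and τ_data = 20/672.2 = 0.029753, so τ_n = 0.032845.
Rearranging for μ₀: μ₀ = (μ_n·τ_n − τ_data·x̄)/τ₀ = (407.5286·0.032845 − 0.029753·388.7) / 0.003092 = 1.820286/0.003092 ≈ 588.7.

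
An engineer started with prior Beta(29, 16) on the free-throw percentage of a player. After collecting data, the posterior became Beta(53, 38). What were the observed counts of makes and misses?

24 makes and 22 misses

Under Beta–binomial conjugacy the posterior parameters are (a+s, b+f).
Match parameters: s=53−29=24, f=38−16=22.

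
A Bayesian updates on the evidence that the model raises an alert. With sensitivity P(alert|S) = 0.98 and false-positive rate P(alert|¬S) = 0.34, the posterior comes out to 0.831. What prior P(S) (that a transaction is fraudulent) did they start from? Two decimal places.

P(S) = 0.63

Bayes' rule in odds form gives O(S|E) = O(S)·[P(E|S)/P(E|¬S)], hence O(S) = O(S|E)/LR.
Posterior odds = 0.831/(1−0.831) = 4.9172. LR = 0.98/0.34 = 2.8824.
Prior odds = 4.9172/2.8824 = 1.7059, so P(S) = 1.7059/(1+1.7059) ≈ 0.63.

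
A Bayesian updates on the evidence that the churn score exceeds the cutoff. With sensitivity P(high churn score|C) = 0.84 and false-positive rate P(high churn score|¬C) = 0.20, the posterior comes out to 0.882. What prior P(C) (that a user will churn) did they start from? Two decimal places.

P(C) = 0.64

Bayes' rule in odds form gives O(C|E) = O(C)·[P(E|C)/P(E|¬C)], hence O(C) = O(C|E)/LR.
Posterior odds = 0.882/(1−0.882) = 7.4746. LR = 0.84/0.20 = 4.2000.
Prior odds = 7.4746/4.2000 = 1.7797, so P(C) = 1.7797/(1+1.7797) ≈ 0.64.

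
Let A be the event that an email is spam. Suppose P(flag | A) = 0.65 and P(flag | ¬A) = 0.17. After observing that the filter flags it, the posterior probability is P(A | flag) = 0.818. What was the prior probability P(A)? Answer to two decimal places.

Bayes' rule in odds form gives O(A|E) = O(A)·[P(E|A)/P(E|¬A)], hence O(A) = O(A|E)/LR.
Posterior odds = 0.818/(1−0.818) = 4.4945. LR = 0.65/0.17 = 3.8235.
Prior odds = 4.4945/3.8235 = 1.1755, so P(A) = 1.1755/(1+1.1755) ≈ 0.54.

P(A) = 0.54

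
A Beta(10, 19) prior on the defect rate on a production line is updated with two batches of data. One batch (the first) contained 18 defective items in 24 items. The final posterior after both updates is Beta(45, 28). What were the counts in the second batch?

Sequential conjugate updates are equivalent to a single update on the pooled data, so total successes = posterior α − prior α and total failures = posterior β − prior β.
Total across both batches: 45−10=35 defective items, 28−19=9 good items.
Subtract the first batch: 35−18=17 defective items and 9−6=3 good items.

17 defective items and 3 good items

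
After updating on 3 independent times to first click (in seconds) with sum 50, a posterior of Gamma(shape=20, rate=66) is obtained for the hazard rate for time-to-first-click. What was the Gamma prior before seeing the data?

Gamma–exponential conjugacy: posterior shape = α + n, posterior rate = β + Σtᵢ.
So α = 20 − 3 = 17 and β = 66 − 50 = 16.

Gamma(shape=17, rate=16)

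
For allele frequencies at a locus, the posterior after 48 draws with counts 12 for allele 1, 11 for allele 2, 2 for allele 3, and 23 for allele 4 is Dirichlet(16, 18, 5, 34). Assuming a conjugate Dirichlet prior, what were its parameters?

For a Dirichlet(α) prior with multinomial counts c, the posterior is Dirichlet(α + c) componentwise.
Subtract each count from the matching posterior parameter: 16−12=4, 18−11=7, 5−2=3, 34−23=11.

Dirichlet(4, 7, 3, 11)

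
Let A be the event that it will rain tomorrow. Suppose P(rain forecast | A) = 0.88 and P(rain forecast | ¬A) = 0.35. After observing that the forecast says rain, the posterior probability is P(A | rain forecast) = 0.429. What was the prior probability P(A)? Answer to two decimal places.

Bayes' rule in odds form gives O(A|E) = O(A)·[P(E|A)/P(E|¬A)], hence O(A) = O(A|E)/LR.
Posterior odds = 0.429/(1−0.429) = 0.7513. LR = 0.88/0.35 = 2.5143.
Prior odds = 0.7513/2.5143 = 0.2988, so P(A) = 0.2988/(1+0.2988) ≈ 0.23.

P(A) = 0.23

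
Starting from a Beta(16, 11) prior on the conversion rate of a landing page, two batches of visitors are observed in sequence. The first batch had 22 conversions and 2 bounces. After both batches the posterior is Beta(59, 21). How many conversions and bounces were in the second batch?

21 conversions and 8 bounces

Sequential conjugate updates are equivalent to a single update on the pooled data, so total successes = posterior α − prior α and total failures = posterior β − prior β.
Total across both batches: 59−16=43 conversions, 21−11=10 bounces.
Subtract the first batch: 43−22=21 conversions and 10−2=8 bounces.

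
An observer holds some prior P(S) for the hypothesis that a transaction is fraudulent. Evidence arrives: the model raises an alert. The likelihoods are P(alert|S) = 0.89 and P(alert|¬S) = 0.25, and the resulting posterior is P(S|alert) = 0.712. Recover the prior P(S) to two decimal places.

In odds form, posterior odds = prior odds × likelihood ratio, so prior odds = posterior odds ÷ LR.
Posterior odds = 0.712/(1−0.712) = 2.4722. LR = 0.89/0.25 = 3.5600.
Prior odds = 2.4722/3.5600 = 0.6944, so P(S) = 0.6944/(1+0.6944) ≈ 0.41.

P(S) = 0.41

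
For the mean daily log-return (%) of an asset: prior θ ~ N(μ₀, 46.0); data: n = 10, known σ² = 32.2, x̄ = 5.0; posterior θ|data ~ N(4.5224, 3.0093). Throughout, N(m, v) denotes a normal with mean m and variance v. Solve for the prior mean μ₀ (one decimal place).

With known observation variance, the Normal–Normal posterior has precision τ_n = τ₀ + n/σ² and mean μ_n = (τ₀μ₀ + (n/σ²)x̄)/τ_n.
Here τ₀ = 1/46.0 = 0.021739 and τ_data = 10/32.2 = 0.310559, so τ_n = 0.332298.
Rearranging for μ₀: μ₀ = (μ_n·τ_n − τ_data·x̄)/τ₀ = (4.5224·0.332298 − 0.310559·5.0) / 0.021739 = -0.050011/0.021739 ≈ -2.3.

μ₀ = -2.3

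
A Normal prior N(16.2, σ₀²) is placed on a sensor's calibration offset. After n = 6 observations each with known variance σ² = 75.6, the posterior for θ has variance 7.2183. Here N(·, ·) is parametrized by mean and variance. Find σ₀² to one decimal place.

For the Normal–Normal model with known σ², precisions add: τ_n = τ₀ + n/σ².
So 1/σ₀² = 1/7.2183 − 6/75.6 = 0.138537 − 0.079365 = 0.059172.
Hence σ₀² = 1/0.059172 ≈ 16.9.

σ₀² = 16.9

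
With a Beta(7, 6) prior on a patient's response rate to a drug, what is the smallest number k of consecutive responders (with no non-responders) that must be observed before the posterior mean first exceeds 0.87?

After k responders and 0 non-responders the posterior is Beta(7+k, 6), with mean (7+k)/(7+6+k).
Set (7+k)/(13+k) > 0.87 and solve: k > (0.87·13 − 7)/(1 − 0.87) = 33.154.
The smallest integer exceeding 33.154 is 34, and checking k=34: (41)/(47) = 0.8723 > 0.87.

k = 34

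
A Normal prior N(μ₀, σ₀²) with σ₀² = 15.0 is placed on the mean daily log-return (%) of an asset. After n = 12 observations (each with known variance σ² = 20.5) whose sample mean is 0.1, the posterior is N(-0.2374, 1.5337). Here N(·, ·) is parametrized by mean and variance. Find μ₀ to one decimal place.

μ₀ = -3.2

With known observation variance, the Normal–Normal posterior has precision τ_n = τ₀ + n/σ² and mean μ_n = (τ₀μ₀ + (n/σ²)x̄)/τ_n.
Here τ₀ = 1/15.0 = 0.066667 and τ_data = 12/20.5 = 0.585366, so τ_n = 0.652033.
Rearranging for μ₀: μ₀ = (μ_n·τ_n − τ_data·x̄)/τ₀ = (-0.2374·0.652033 − 0.585366·0.1) / 0.066667 = -0.213329/0.066667 ≈ -3.2.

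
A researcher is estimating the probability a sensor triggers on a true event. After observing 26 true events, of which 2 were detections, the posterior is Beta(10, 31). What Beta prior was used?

A Beta(α, β) prior with s successes and f failures in binomial data gives a Beta(α+s, β+f) posterior.
Subtract the data counts: 10−2=8, 31−24=7.

Beta(8, 7)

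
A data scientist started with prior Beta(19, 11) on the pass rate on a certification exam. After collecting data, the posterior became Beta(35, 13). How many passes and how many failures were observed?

16 passes and 2 failures

Beta is conjugate to the binomial likelihood: posterior = Beta(a+s, b+f).
So s = 35 − 19 = 16 and f = 13 − 11 = 2.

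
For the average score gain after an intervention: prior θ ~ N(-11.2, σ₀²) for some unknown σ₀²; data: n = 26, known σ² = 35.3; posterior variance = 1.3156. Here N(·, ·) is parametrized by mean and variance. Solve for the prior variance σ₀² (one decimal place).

σ₀² = 42.4

For the Normal–Normal model with known σ², precisions add: τ_n = τ₀ + n/σ².
So 1/σ₀² = 1/1.3156 − 26/35.3 = 0.760109 − 0.736544 = 0.023565.
Hence σ₀² = 1/0.023565 ≈ 42.4.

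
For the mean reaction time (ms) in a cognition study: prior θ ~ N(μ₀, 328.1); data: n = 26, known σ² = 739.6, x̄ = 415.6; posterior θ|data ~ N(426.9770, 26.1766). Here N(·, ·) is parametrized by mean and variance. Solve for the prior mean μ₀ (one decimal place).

The posterior mean is a precision-weighted average: μ_n = (τ₀μ₀ + τ_data·x̄)/(τ₀+τ_data), with τ₀=1/σ₀² and τ_data=n/σ².
Here τ₀ = 1/328.1 = 0.003048 and τ_data = 26/739.6 = 0.035154, so τ_n = 0.038202.
Rearranging for μ₀: μ₀ = (μ_n·τ_n − τ_data·x̄)/τ₀ = (426.9770·0.038202 − 0.035154·415.6) / 0.003048 = 1.701373/0.003048 ≈ 558.2.

μ₀ = 558.2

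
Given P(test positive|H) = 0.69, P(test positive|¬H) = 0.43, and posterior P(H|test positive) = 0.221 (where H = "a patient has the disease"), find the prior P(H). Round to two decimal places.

Bayes' rule in odds form gives O(H|E) = O(H)·[P(E|H)/P(E|¬H)], hence O(H) = O(H|E)/LR.
Posterior odds = 0.221/(1−0.221) = 0.2837. LR = 0.69/0.43 = 1.6047.
Prior odds = 0.2837/1.6047 = 0.1768, so P(H) = 0.1768/(1+0.1768) ≈ 0.15.

P(H) = 0.15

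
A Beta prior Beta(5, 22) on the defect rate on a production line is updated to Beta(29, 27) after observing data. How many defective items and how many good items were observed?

24 defective items and 5 good items

A Beta(a, b) prior with s successes and f failures in binomial data gives a Beta(a+s, b+f) posterior.
So s = 29 − 5 = 24 and f = 27 − 22 = 5.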